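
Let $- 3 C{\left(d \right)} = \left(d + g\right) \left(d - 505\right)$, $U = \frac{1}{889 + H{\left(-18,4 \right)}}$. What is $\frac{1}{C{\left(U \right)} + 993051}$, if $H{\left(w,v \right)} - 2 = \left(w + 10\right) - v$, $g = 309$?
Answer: $\frac{2317923}{2422382690201} \approx 9.5688 \cdot 10^{-7}$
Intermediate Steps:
$H{\left(w,v \right)} = 12 + w - v$ ($H{\left(w,v \right)} = 2 - \left(-10 + v - w\right) = 2 + \left(10 + w - v\right) = 12 + w - v$)
$U = \frac{1}{879}$ ($U = \frac{1}{889 - 10} = \frac{1}{879} \approx 0.0011377$)
$C{\left(d \right)} = - \frac{\left(-505 + d\right) \left(309 + d\right)}{3}$ ($C{\left(d \right)} = - \frac{\left(d + 309\right) \left(d - 505\right)}{3} = - \frac{\left(309 + d\right) \left(-505 + d\right)}{3} = - \frac{\left(-505 + d\right) \left(309 + d\right)}{3}$)
$\frac{1}{C{\left(U \right)} + 993051} = \frac{1}{\left(52015 - \frac{1}{3 \cdot 772641} + \frac{196}{3} \cdot \frac{1}{879}\right) + 993051} = \frac{1}{\left(52015 - \frac{1}{2317923} + \frac{196}{2637}\right) + 993051} = \frac{1}{\frac{120566937128}{2317923} + 993051} = \frac{1}{\frac{2422382690201}{2317923}} = \frac{2317923}{2422382690201}$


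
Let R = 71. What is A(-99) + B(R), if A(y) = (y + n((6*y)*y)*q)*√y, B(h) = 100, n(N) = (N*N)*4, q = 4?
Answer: 100 + 165990990231*I*√11 ≈ 100.0 + 5.5053e+11*I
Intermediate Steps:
n(N) = 4*N² (n(N) = N²*4 = 4*N²)
A(y) = √y*(y + 576*y⁴) (A(y) = (y + (4*((6*y)*y)²)*4)*√y = (y + (4*(6*y²)²)*4)*√y = (y + (4*(36*y⁴))*4)*√y = (y + (144*y⁴)*4)*√y = (y + 576*y⁴)*√y = √y*(y + 576*y⁴))
A(-99) + B(R) = (-99)^(3/2)*(1 + 576*(-99)³) + 100 = (-297*I*√11)*(1 + 576*(-970299)) + 100 = (-297*I*√11)*(1 - 558892224) + 100 = -297*I*√11*(-558892223) + 100 = 165990990231*I*√11 + 100 = 100 + 165990990231*I*√11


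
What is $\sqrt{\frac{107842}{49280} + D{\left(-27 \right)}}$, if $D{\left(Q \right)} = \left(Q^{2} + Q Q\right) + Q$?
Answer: $\frac{\sqrt{277465265}}{440} \approx 37.857$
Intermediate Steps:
$D{\left(Q \right)} = Q + 2 Q^{2}$ ($D{\left(Q \right)} = \left(Q^{2} + Q^{2}\right) + Q = 2 Q^{2} + Q = Q + 2 Q^{2}$)
$\sqrt{\frac{107842}{49280} + D{\left(-27 \right)}} = \sqrt{\frac{107842}{49280} - 27 \left(1 + 2 \left(-27\right)\right)} = \sqrt{107842 \cdot \frac{1}{49280} - 27 \left(1 - 54\right)} = \sqrt{\frac{7703}{3520} - -1431} = \sqrt{\frac{7703}{3520} + 1431} = \sqrt{\frac{5044823}{3520}} = \frac{\sqrt{277465265}}{440}$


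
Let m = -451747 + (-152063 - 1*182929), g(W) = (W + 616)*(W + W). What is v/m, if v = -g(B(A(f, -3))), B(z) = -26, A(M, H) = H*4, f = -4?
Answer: -30680/786739 ≈ -0.038996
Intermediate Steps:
A(M, H) = 4*H
g(W) = 2*W*(616 + W) (g(W) = (616 + W)*(2*W) = 2*W*(616 + W))
m = -786739 (m = -451747 + (-152063 - 182929) = -451747 - 334992 = -786739)
v = 30680 (v = -2*(-26)*(616 - 26) = -2*(-26)*590 = -1*(-30680) = 30680)
v/m = 30680/(-786739) = 30680*(-1/786739) = -30680/786739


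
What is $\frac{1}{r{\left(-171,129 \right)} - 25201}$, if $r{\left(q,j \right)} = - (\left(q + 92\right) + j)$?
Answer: $- \frac{1}{25251} \approx -3.9602 \cdot 10^{-5}$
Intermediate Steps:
$r{\left(q,j \right)} = -92 - j - q$ ($r{\left(q,j \right)} = - (\left(92 + q\right) + j) = - (92 + j + q) = -92 - j - q$)
$\frac{1}{r{\left(-171,129 \right)} - 25201} = \frac{1}{\left(-92 - 129 - -171\right) - 25201} = \frac{1}{\left(-92 - 129 + 171\right) - 25201} = \frac{1}{-50 - 25201} = \frac{1}{-25251} = - \frac{1}{25251}$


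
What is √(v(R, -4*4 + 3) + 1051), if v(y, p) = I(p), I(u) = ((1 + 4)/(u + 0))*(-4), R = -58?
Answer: √177879/13 ≈ 32.443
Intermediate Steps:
I(u) = -20/u (I(u) = (5/u)*(-4) = -20/u)
v(y, p) = -20/p
√(v(R, -4*4 + 3) + 1051) = √(-20/(-4*4 + 3) + 1051) = √(-20/(-16 + 3) + 1051) = √(-20/(-13) + 1051) = √(-20*(-1/13) + 1051) = √(20/13 + 1051) = √(13683/13) = √177879/13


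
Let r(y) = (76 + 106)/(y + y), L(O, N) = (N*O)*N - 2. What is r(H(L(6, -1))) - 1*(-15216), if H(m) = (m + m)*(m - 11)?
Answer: 121715/8 ≈ 15214.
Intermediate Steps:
L(O, N) = -2 + O*N² (L(O, N) = O*N² - 2 = -2 + O*N²)
H(m) = 2*m*(-11 + m) (H(m) = (2*m)*(-11 + m) = 2*m*(-11 + m))
r(y) = 91/y (r(y) = 182/((2*y)) = 182*(1/(2*y)) = 91/y)
r(H(L(6, -1))) - 1*(-15216) = 91/((2*(-2 + 6*(-1)²)*(-11 + (-2 + 6*(-1)²)))) - 1*(-15216) = 91/((2*(-2 + 6*1)*(-11 + (-2 + 6*1)))) + 15216 = 91/((2*(-2 + 6)*(-11 + (-2 + 6)))) + 15216 = 91/((2*4*(-11 + 4))) + 15216 = 91/((2*4*(-7))) + 15216 = 91/(-56) + 15216 = 91*(-1/56) + 15216 = -13/8 + 15216 = 121715/8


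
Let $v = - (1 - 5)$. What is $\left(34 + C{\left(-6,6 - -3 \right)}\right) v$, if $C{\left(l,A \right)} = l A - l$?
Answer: $-56$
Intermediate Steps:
$C{\left(l,A \right)} = - l + A l$ ($C{\left(l,A \right)} = A l - l = - l + A l$)
$v = 4$ ($v = \left(-1\right) \left(-4\right) = 4$)
$\left(34 + C{\left(-6,6 - -3 \right)}\right) v = \left(34 - 6 \left(-1 + \left(6 - -3\right)\right)\right) 4 = \left(34 - 6 \left(-1 + \left(6 + 3\right)\right)\right) 4 = \left(34 - 6 \left(-1 + 9\right)\right) 4 = \left(34 - 48\right) 4 = \left(-14\right) 4 = -56$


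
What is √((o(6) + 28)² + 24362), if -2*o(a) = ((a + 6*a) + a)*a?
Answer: 3*√4202 ≈ 194.47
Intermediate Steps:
o(a) = -4*a² (o(a) = -((a + 6*a) + a)*a/2 = -(7*a + a)*a/2 = -8*a*a/2 = -4*a²)
√((o(6) + 28)² + 24362) = √((-4*6² + 28)² + 24362) = √((-4*36 + 28)² + 24362) = √((-144 + 28)² + 24362) = √((-116)² + 24362) = √(13456 + 24362) = √37818 = 3*√4202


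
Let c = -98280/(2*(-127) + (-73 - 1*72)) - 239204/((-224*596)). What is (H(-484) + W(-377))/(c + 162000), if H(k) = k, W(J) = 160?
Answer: -29351808/14698380557 ≈ -0.0019969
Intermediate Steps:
c = 22476557/90592 (c = -98280/(-254 + (-73 - 72)) - 239204/(-133504) = -98280/(-254 - 145) - 239204*(-1/133504) = -98280/(-399) + 8543/4768 = -98280*(-1/399) + 8543/4768 = 4680/19 + 8543/4768 = 22476557/90592 ≈ 248.11)
(H(-484) + W(-377))/(c + 162000) = (-484 + 160)/(22476557/90592 + 162000) = -324/14698380557/90592 = -324*90592/14698380557 = -29351808/14698380557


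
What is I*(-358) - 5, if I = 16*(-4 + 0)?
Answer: 22907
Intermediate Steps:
I = -64 (I = 16*(-4) = -64)
I*(-358) - 5 = -64*(-358) - 5 = 22912 - 5 = 22907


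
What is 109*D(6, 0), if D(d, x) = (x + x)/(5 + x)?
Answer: 0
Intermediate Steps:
D(d, x) = 2*x/(5 + x) (D(d, x) = (2*x)/(5 + x) = 2*x/(5 + x))
109*D(6, 0) = 109*(2*0/(5 + 0)) = 109*(2*0/5) = 109*(2*0*(⅕)) = 109*0 = 0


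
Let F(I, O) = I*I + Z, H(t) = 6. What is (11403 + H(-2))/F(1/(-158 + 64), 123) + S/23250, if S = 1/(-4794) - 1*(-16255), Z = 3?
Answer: 11238390286768721/2954706394500 ≈ 3803.6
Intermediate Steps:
S = 77926469/4794 (S = -1/4794 + 16255 = 77926469/4794 ≈ 16255.)
F(I, O) = 3 + I**2 (F(I, O) = I*I + 3 = I**2 + 3 = 3 + I**2)
(11403 + H(-2))/F(1/(-158 + 64), 123) + S/23250 = (11403 + 6)/(3 + (1/(-158 + 64))**2) + (77926469/4794)/23250 = 11409/(3 + (1/(-94))**2) + (77926469/4794)*(1/23250) = 11409/(3 + (-1/94)**2) + 77926469/111460500 = 11409/(3 + 1/8836) + 77926469/111460500 = 11409/(26509/8836) + 77926469/111460500 = 11409*(8836/26509) + 77926469/111460500 = 100809924/26509 + 77926469/111460500 = 11238390286768721/2954706394500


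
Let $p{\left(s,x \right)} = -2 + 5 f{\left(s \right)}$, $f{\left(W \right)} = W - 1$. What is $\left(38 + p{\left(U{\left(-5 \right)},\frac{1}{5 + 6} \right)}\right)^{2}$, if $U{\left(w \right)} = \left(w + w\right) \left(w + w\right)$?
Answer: $281961$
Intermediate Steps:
$f{\left(W \right)} = -1 + W$ ($f{\left(W \right)} = W - 1 = -1 + W$)
$U{\left(w \right)} = 4 w^{2}$ ($U{\left(w \right)} = 2 w 2 w = 4 w^{2}$)
$p{\left(s,x \right)} = -7 + 5 s$ ($p{\left(s,x \right)} = -2 + 5 \left(-1 + s\right) = -2 + \left(-5 + 5 s\right) = -7 + 5 s$)
$\left(38 + p{\left(U{\left(-5 \right)},\frac{1}{5 + 6} \right)}\right)^{2} = \left(38 - \left(7 - 5 \cdot 4 \left(-5\right)^{2}\right)\right)^{2} = \left(38 - \left(7 - 5 \cdot 4 \cdot 25\right)\right)^{2} = \left(38 + \left(-7 + 5 \cdot 100\right)\right)^{2} = \left(38 + \left(-7 + 500\right)\right)^{2} = \left(38 + 493\right)^{2} = 531^{2} = 281961$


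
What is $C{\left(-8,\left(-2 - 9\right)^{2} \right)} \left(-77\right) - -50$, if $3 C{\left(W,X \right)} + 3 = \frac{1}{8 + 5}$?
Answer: $\frac{4876}{39} \approx 125.03$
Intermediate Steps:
$C{\left(W,X \right)} = - \frac{38}{39}$ ($C{\left(W,X \right)} = -1 + \frac{1}{3 \left(8 + 5\right)} = -1 + \frac{1}{3 \cdot 13} = -1 + \frac{1}{3} \cdot \frac{1}{13} = -1 + \frac{1}{39} = - \frac{38}{39}$)
$C{\left(-8,\left(-2 - 9\right)^{2} \right)} \left(-77\right) - -50 = \left(- \frac{38}{39}\right) \left(-77\right) - -50 = \frac{2926}{39} + 50 = \frac{4876}{39}$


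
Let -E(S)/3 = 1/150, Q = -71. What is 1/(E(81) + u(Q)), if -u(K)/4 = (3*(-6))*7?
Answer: 50/25199 ≈ 0.0019842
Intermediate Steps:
E(S) = -1/50 (E(S) = -3/150 = -3*1/150 = -1/50)
u(K) = 504 (u(K) = -4*3*(-6)*7 = -(-72)*7 = -4*(-126) = 504)
1/(E(81) + u(Q)) = 1/(-1/50 + 504) = 1/(25199/50) = 50/25199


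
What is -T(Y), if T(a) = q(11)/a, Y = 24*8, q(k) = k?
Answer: -11/192 ≈ -0.057292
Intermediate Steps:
Y = 192
T(a) = 11/a
-T(Y) = -11/192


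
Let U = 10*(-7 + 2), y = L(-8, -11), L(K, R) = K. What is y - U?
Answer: 42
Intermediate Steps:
y = -8
U = -50 (U = 10*(-5) = -50)
y - U = -8 - 1*(-50) = -8 + 50 = 42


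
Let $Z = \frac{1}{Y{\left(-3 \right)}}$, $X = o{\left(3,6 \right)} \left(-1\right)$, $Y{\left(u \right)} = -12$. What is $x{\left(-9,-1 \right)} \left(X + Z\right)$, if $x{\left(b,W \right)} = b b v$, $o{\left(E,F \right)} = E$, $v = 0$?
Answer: $0$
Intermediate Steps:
$x{\left(b,W \right)} = 0$ ($x{\left(b,W \right)} = b b 0 = b^{2} \cdot 0 = 0$)
$X = -3$ ($X = 3 \left(-1\right) = -3$)
$Z = - \frac{1}{12}$ ($Z = \frac{1}{-12} = - \frac{1}{12} \approx -0.083333$)
$x{\left(-9,-1 \right)} \left(X + Z\right) = 0 \left(-3 - \frac{1}{12}\right) = 0 \left(- \frac{37}{12}\right) = 0$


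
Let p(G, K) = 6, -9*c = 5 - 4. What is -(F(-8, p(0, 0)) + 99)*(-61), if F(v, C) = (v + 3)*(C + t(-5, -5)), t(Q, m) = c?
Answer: 38186/9 ≈ 4242.9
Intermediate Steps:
c = -1/9 (c = -(5 - 4)/9 = -1/9*1 = -1/9 ≈ -0.11111)
t(Q, m) = -1/9
F(v, C) = (3 + v)*(-1/9 + C) (F(v, C) = (v + 3)*(C - 1/9) = (3 + v)*(-1/9 + C))
-(F(-8, p(0, 0)) + 99)*(-61) = -((-1/3 + 3*6 - 1/9*(-8) + 6*(-8)) + 99)*(-61) = -((-1/3 + 18 + 8/9 - 48) + 99)*(-61) = -(-265/9 + 99)*(-61) = -626*(-61)/9 = -1*(-38186/9) = 38186/9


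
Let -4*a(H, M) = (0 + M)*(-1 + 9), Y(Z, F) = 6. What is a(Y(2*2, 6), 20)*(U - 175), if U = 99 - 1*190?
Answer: 10640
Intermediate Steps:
a(H, M) = -2*M (a(H, M) = -(0 + M)*(-1 + 9)/4 = -M*8/4 = -2*M)
U = -91 (U = 99 - 190 = -91)
a(Y(2*2, 6), 20)*(U - 175) = (-2*20)*(-91 - 175) = -40*(-266) = 10640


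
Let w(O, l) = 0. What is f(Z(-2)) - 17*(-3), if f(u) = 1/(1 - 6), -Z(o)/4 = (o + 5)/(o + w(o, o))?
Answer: 254/5 ≈ 50.800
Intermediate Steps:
Z(o) = -4*(5 + o)/o (Z(o) = -4*(o + 5)/(o + 0) = -4*(5 + o)/o)
f(u) = -⅕ (f(u) = 1/(-5) = -⅕)
f(Z(-2)) - 17*(-3) = -⅕ - 17*(-3) = -⅕ + 51 = 254/5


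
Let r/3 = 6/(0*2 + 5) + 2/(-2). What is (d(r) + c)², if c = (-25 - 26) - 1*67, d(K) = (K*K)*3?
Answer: 8543929/625 ≈ 13670.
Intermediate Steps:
r = ⅗ (r = 3*(6/(0*2 + 5) + 2/(-2)) = 3*(6/(0 + 5) + 2*(-½)) = 3*(6/5 - 1) = 3*(⅕) = ⅗ ≈ 0.60000)
d(K) = 3*K² (d(K) = K²*3 = 3*K²)
c = -118 (c = -51 - 67 = -118)
(d(r) + c)² = (3*(⅗)² - 118)² = (3*(9/25) - 118)² = (27/25 - 118)² = (-2923/25)² = 8543929/625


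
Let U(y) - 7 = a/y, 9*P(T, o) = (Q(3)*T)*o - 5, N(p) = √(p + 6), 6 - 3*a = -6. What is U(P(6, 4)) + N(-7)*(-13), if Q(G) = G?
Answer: 505/67 - 13*I ≈ 7.5373 - 13.0*I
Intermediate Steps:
a = 4 (a = 2 - ⅓*(-6) = 2 + 2 = 4)
N(p) = √(6 + p)
P(T, o) = -5/9 + T*o/3 (P(T, o) = ((3*T)*o - 5)/9 = (3*T*o - 5)/9 = (-5 + 3*T*o)/9 = -5/9 + T*o/3)
U(y) = 7 + 4/y
U(P(6, 4)) + N(-7)*(-13) = (7 + 4/(-5/9 + (⅓)*6*4)) + √(6 - 7)*(-13) = (7 + 4/(-5/9 + 8)) + √(-1)*(-13) = (7 + 4/(67/9)) + I*(-13) = (7 + 4*(9/67)) - 13*I = (7 + 36/67) - 13*I = 505/67 - 13*I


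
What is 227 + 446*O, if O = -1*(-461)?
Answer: 205833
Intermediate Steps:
O = 461
227 + 446*O = 227 + 446*461 = 227 + 205606 = 205833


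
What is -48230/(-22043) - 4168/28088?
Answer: 22550161/11056139 ≈ 2.0396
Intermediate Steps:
-48230/(-22043) - 4168/28088 = -48230*(-1/22043) - 4168*1/28088 = 6890/3149 - 521/3511 = 22550161/11056139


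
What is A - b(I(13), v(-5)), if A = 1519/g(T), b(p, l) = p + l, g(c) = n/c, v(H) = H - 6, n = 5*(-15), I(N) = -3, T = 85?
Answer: -25613/15 ≈ -1707.5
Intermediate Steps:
n = -75
v(H) = -6 + H
g(c) = -75/c
b(p, l) = l + p
A = -25823/15 (A = 1519/((-75/85)) = 1519/((-75*1/85)) = 1519/(-15/17) = 1519*(-17/15) = -25823/15 ≈ -1721.5)
A - b(I(13), v(-5)) = -25823/15 - ((-6 - 5) - 3) = -25823/15 - (-11 - 3) = -25823/15 - 1*(-14) = -25823/15 + 14 = -25613/15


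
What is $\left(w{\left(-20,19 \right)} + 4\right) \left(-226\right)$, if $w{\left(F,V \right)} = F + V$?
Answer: $-678$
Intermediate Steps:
$\left(w{\left(-20,19 \right)} + 4\right) \left(-226\right) = \left(\left(-20 + 19\right) + 4\right) \left(-226\right) = \left(-1 + 4\right) \left(-226\right) = 3 \left(-226\right) = -678$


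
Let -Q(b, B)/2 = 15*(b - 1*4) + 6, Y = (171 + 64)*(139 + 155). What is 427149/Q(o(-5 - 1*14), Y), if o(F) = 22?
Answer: -142383/184 ≈ -773.82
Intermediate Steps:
Y = 69090 (Y = 235*294 = 69090)
Q(b, B) = 108 - 30*b (Q(b, B) = -2*(15*(b - 1*4) + 6) = -2*(15*(b - 4) + 6) = -2*(15*(-4 + b) + 6) = -2*((-60 + 15*b) + 6) = -2*(-54 + 15*b) = 108 - 30*b)
427149/Q(o(-5 - 1*14), Y) = 427149/(108 - 30*22) = 427149/(108 - 660) = 427149/(-552) = 427149*(-1/552) = -142383/184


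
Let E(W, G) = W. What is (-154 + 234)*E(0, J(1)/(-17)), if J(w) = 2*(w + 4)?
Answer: 0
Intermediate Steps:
J(w) = 8 + 2*w (J(w) = 2*(4 + w) = 8 + 2*w)
(-154 + 234)*E(0, J(1)/(-17)) = (-154 + 234)*0 = 80*0 = 0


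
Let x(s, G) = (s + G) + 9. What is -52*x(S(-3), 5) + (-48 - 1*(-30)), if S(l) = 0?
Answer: -746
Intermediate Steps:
x(s, G) = 9 + G + s (x(s, G) = (G + s) + 9 = 9 + G + s)
-52*x(S(-3), 5) + (-48 - 1*(-30)) = -52*(9 + 5 + 0) + (-48 - 1*(-30)) = -52*14 + (-48 + 30) = -728 - 18 = -746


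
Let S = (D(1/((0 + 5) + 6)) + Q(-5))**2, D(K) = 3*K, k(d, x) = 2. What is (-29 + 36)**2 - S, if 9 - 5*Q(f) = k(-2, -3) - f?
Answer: 146856/3025 ≈ 48.547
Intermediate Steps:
Q(f) = 7/5 + f/5 (Q(f) = 9/5 - (2 - f)/5 = 9/5 + (-2/5 + f/5) = 7/5 + f/5)
S = 1369/3025 (S = (3/((0 + 5) + 6) + (7/5 + (1/5)*(-5)))**2 = (3/(5 + 6) + (7/5 - 1))**2 = (3/11 + 2/5)**2 = (37/55)**2 = 1369/3025 ≈ 0.45256)
(-29 + 36)**2 - S = (-29 + 36)**2 - 1*1369/3025 = 7**2 - 1369/3025 = 49 - 1369/3025 = 146856/3025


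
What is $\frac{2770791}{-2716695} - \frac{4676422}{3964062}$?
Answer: $- \frac{438666658858}{199428655835} \approx -2.1996$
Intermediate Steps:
$\frac{2770791}{-2716695} - \frac{4676422}{3964062} = 2770791 \left(- \frac{1}{2716695}\right) - \frac{2338211}{1982031} = - \frac{923597}{905565} - \frac{2338211}{1982031} = - \frac{438666658858}{199428655835}$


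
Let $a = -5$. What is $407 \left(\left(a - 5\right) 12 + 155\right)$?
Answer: $14245$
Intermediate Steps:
$407 \left(\left(a - 5\right) 12 + 155\right) = 407 \left(\left(-5 - 5\right) 12 + 155\right) = 407 \left(\left(-10\right) 12 + 155\right) = 407 \left(-120 + 155\right) = 407 \cdot 35 = 14245$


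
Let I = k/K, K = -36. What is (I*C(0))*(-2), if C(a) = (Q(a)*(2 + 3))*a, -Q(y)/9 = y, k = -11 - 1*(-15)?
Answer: 0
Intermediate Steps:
k = 4 (k = -11 + 15 = 4)
Q(y) = -9*y
C(a) = -45*a² (C(a) = ((-9*a)*(2 + 3))*a = (-9*a*5)*a = (-45*a)*a = -45*a²)
I = -⅑ (I = 4/(-36) = 4*(-1/36) = -⅑ ≈ -0.11111)
(I*C(0))*(-2) = -(-5)*0²*(-2) = -(-5)*0*(-2) = -⅑*0*(-2) = 0*(-2) = 0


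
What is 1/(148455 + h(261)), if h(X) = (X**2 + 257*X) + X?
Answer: 1/283914 ≈ 3.5222e-6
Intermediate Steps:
h(X) = X**2 + 258*X
1/(148455 + h(261)) = 1/(148455 + 261*(258 + 261)) = 1/(148455 + 261*519) = 1/(148455 + 135459) = 1/283914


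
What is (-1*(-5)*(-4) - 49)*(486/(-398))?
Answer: 16767/199 ≈ 84.256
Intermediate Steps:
(-1*(-5)*(-4) - 49)*(486/(-398)) = (5*(-4) - 49)*(486*(-1/398)) = (-20 - 49)*(-243/199) = -69*(-243/199) = 16767/199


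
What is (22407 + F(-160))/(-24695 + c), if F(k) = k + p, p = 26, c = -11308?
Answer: -22273/36003 ≈ -0.61864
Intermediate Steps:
F(k) = 26 + k (F(k) = k + 26 = 26 + k)
(22407 + F(-160))/(-24695 + c) = (22407 + (26 - 160))/(-24695 - 11308) = (22407 - 134)/(-36003) = 22273*(-1/36003) = -22273/36003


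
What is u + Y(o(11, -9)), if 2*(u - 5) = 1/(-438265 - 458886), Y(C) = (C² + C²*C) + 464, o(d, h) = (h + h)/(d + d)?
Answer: 1120363961771/2388215962 ≈ 469.12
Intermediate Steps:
o(d, h) = h/d (o(d, h) = (2*h)/((2*d)) = (2*h)*(1/(2*d)) = h/d)
Y(C) = 464 + C² + C³ (Y(C) = (C² + C³) + 464 = 464 + C² + C³)
u = 8971509/1794302 (u = 5 + 1/(2*(-438265 - 458886)) = 5 + (½)/(-897151) = 5 + (½)*(-1/897151) = 5 - 1/1794302 = 8971509/1794302 ≈ 5.0000)
u + Y(o(11, -9)) = 8971509/1794302 + (464 + (-9/11)² + (-9/11)³) = 8971509/1794302 + (464 + 81/121 - 729/1331) = 8971509/1794302 + 617746/1331 = 1120363961771/2388215962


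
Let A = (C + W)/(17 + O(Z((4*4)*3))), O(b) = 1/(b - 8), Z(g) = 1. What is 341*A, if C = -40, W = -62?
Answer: -121737/59 ≈ -2063.3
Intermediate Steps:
O(b) = 1/(-8 + b)
A = -357/59 (A = (-40 - 62)/(17 + 1/(-8 + 1)) = -102/(17 + 1/(-7)) = -102/(17 - ⅐) = -102/118/7 = -102*7/118 = -357/59 ≈ -6.0508)
341*A = 341*(-357/59) = -121737/59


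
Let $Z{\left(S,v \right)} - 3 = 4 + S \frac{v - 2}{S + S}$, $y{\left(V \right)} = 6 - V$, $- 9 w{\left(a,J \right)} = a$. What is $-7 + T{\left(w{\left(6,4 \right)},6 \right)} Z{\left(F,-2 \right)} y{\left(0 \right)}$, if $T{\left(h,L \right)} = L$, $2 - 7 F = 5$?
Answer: $173$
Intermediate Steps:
$w{\left(a,J \right)} = - \frac{a}{9}$
$F = - \frac{3}{7}$ ($F = \frac{2}{7} - \frac{5}{7} = - \frac{3}{7} \approx -0.42857$)
$Z{\left(S,v \right)} = 6 + \frac{v}{2}$ ($Z{\left(S,v \right)} = 3 + \left(4 + S \frac{v - 2}{S + S}\right) = 3 + \left(4 + S \frac{-2 + v}{2 S}\right) = 3 + \left(4 + \left(-1 + \frac{v}{2}\right)\right) = 3 + \left(3 + \frac{v}{2}\right) = 6 + \frac{v}{2}$)
$-7 + T{\left(w{\left(6,4 \right)},6 \right)} Z{\left(F,-2 \right)} y{\left(0 \right)} = -7 + 6 \left(6 + \frac{1}{2} \left(-2\right)\right) \left(6 - 0\right) = -7 + 6 \left(6 - 1\right) \left(6 + 0\right) = -7 + 6 \cdot 5 \cdot 6 = -7 + 30 \cdot 6 = -7 + 180 = 173$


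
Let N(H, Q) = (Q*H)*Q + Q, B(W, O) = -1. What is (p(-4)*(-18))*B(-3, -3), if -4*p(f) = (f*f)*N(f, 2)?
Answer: 1008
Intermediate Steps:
N(H, Q) = Q + H*Q² (N(H, Q) = (H*Q)*Q + Q = H*Q² + Q = Q + H*Q²)
p(f) = -f²*(2 + 4*f)/4 (p(f) = -f*f*2*(1 + f*2)/4 = -f²*2*(1 + 2*f)/4 = -f²*(2 + 4*f)/4)
(p(-4)*(-18))*B(-3, -3) = (-1*(-4)²*(½ - 4)*(-18))*(-1) = (-1*16*(-7/2)*(-18))*(-1) = (56*(-18))*(-1) = -1008*(-1) = 1008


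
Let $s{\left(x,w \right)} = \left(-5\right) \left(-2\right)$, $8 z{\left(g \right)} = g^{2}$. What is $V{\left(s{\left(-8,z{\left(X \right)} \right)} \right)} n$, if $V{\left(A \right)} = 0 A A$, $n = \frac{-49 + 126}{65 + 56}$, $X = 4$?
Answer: $0$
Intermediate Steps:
$z{\left(g \right)} = \frac{g^{2}}{8}$
$s{\left(x,w \right)} = 10$
$n = \frac{7}{11}$ ($n = \frac{77}{121} = 77 \cdot \frac{1}{121} = \frac{7}{11} \approx 0.63636$)
$V{\left(A \right)} = 0$ ($V{\left(A \right)} = 0 A = 0$)
$V{\left(s{\left(-8,z{\left(X \right)} \right)} \right)} n = 0 \cdot \frac{7}{11} = 0$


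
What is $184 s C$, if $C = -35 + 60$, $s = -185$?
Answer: $-851000$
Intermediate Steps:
$C = 25$
$184 s C = 184 \left(-185\right) 25 = \left(-34040\right) 25 = -851000$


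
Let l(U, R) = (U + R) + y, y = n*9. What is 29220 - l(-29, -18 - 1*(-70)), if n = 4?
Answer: 29161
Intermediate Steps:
y = 36 (y = 4*9 = 36)
l(U, R) = 36 + R + U (l(U, R) = (U + R) + 36 = (R + U) + 36 = 36 + R + U)
29220 - l(-29, -18 - 1*(-70)) = 29220 - (36 + (-18 - 1*(-70)) - 29) = 29220 - (36 + (-18 + 70) - 29) = 29220 - (36 + 52 - 29) = 29220 - 1*59 = 29220 - 59 = 29161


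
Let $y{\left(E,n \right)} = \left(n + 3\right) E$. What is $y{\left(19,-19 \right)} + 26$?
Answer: $-278$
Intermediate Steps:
$y{\left(E,n \right)} = E \left(3 + n\right)$ ($y{\left(E,n \right)} = \left(3 + n\right) E = E \left(3 + n\right)$)
$y{\left(19,-19 \right)} + 26 = 19 \left(3 - 19\right) + 26 = 19 \left(-16\right) + 26 = -304 + 26 = -278$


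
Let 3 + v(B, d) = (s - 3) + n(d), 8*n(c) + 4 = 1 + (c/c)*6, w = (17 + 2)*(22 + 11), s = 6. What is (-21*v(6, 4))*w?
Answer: -39501/8 ≈ -4937.6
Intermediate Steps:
w = 627 (w = 19*33 = 627)
n(c) = 3/8 (n(c) = -1/2 + (1 + (c/c)*6)/8 = -1/2 + (1 + 1*6)/8 = -1/2 + (1 + 6)/8 = -1/2 + (1/8)*7 = -1/2 + 7/8 = 3/8)
v(B, d) = 3/8 (v(B, d) = -3 + ((6 - 3) + 3/8) = -3 + (3 + 3/8) = -3 + 27/8 = 3/8)
(-21*v(6, 4))*w = -21*3/8*627 = -63/8*627 = -39501/8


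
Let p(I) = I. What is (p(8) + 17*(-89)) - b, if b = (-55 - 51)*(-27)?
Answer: -4367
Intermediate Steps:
b = 2862 (b = -106*(-27) = 2862)
(p(8) + 17*(-89)) - b = (8 + 17*(-89)) - 1*2862 = (8 - 1513) - 2862 = -1505 - 2862 = -4367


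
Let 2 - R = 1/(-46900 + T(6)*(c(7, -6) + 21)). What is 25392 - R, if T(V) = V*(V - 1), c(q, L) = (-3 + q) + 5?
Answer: 1167939999/46000 ≈ 25390.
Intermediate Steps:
c(q, L) = 2 + q
T(V) = V*(-1 + V)
R = 92001/46000 (R = 2 - 1/(-46900 + (6*(-1 + 6))*((2 + 7) + 21)) = 2 - 1/(-46900 + (6*5)*(9 + 21)) = 2 - 1/(-46900 + 30*30) = 2 - 1/(-46900 + 900) = 2 - 1/(-46000) = 2 - 1*(-1/46000) = 2 + 1/46000 = 92001/46000 ≈ 2.0000)
25392 - R = 25392 - 1*92001/46000 = 25392 - 92001/46000 = 1167939999/46000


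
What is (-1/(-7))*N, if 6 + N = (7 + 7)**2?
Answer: 190/7 ≈ 27.143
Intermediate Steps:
N = 190 (N = -6 + (7 + 7)**2 = -6 + 14**2 = -6 + 196 = 190)
(-1/(-7))*N = -1/(-7)*190 = -1*(-1/7)*190 = (1/7)*190 = 190/7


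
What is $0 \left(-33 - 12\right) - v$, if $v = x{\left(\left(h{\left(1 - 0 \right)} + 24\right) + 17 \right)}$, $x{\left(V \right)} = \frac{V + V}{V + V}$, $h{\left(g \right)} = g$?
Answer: $-1$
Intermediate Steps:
$x{\left(V \right)} = 1$ ($x{\left(V \right)} = \frac{2 V}{2 V} = 2 V \frac{1}{2 V} = 1$)
$v = 1$
$0 \left(-33 - 12\right) - v = 0 \left(-33 - 12\right) - 1 = 0 \left(-45\right) - 1 = 0 - 1 = -1$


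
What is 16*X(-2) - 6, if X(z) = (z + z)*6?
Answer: -390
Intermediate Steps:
X(z) = 12*z (X(z) = (2*z)*6 = 12*z)
16*X(-2) - 6 = 16*(12*(-2)) - 6 = 16*(-24) - 6 = -384 - 6 = -390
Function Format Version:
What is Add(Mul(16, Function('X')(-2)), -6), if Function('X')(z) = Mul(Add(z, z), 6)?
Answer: -390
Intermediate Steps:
Function('X')(z) = Mul(12, z) (Function('X')(z) = Mul(Mul(2, z), 6) = Mul(12, z))
Add(Mul(16, Function('X')(-2)), -6) = Add(Mul(16, Mul(12, -2)), -6) = Add(Mul(16, -24), -6) = Add(-384, -6) = -390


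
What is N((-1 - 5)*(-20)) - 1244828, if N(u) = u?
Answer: -1244708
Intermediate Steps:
N((-1 - 5)*(-20)) - 1244828 = (-1 - 5)*(-20) - 1244828 = -6*(-20) - 1244828 = 120 - 1244828 = -1244708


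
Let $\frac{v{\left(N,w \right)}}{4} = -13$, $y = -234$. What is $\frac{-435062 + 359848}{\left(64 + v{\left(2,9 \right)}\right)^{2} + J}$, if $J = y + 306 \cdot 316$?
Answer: $- \frac{37607}{48303} \approx -0.77856$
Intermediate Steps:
$J = 96462$ ($J = -234 + 306 \cdot 316 = -234 + 96696 = 96462$)
$v{\left(N,w \right)} = -52$ ($v{\left(N,w \right)} = 4 \left(-13\right) = -52$)
$\frac{-435062 + 359848}{\left(64 + v{\left(2,9 \right)}\right)^{2} + J} = \frac{-435062 + 359848}{\left(64 - 52\right)^{2} + 96462} = - \frac{75214}{12^{2} + 96462} = - \frac{75214}{144 + 96462} = - \frac{75214}{96606} = \left(-75214\right) \frac{1}{96606} = - \frac{37607}{48303}$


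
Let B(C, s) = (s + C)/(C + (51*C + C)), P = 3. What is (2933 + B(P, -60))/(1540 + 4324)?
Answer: 77715/155396 ≈ 0.50011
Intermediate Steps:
B(C, s) = (C + s)/(53*C) (B(C, s) = (C + s)/(C + 52*C) = (C + s)/((53*C)) = (C + s)*(1/(53*C)) = (C + s)/(53*C))
(2933 + B(P, -60))/(1540 + 4324) = (2933 + (1/53)*(3 - 60)/3)/(1540 + 4324) = (2933 + (1/53)*(1/3)*(-57))/5864 = (2933 - 19/53)*(1/5864) = (155430/53)*(1/5864) = 77715/155396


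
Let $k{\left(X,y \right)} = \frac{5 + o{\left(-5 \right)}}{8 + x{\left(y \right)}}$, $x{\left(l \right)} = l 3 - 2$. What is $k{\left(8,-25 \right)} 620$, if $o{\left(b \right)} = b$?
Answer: $0$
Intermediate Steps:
$x{\left(l \right)} = -2 + 3 l$ ($x{\left(l \right)} = 3 l - 2 = -2 + 3 l$)
$k{\left(X,y \right)} = 0$ ($k{\left(X,y \right)} = \frac{5 - 5}{8 + \left(-2 + 3 y\right)} = \frac{0}{6 + 3 y} = 0$)
$k{\left(8,-25 \right)} 620 = 0 \cdot 620 = 0$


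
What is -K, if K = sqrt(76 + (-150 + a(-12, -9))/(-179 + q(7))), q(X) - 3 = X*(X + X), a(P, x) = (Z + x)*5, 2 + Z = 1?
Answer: -2*sqrt(29874)/39 ≈ -8.8636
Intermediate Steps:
Z = -1 (Z = -2 + 1 = -1)
a(P, x) = -5 + 5*x (a(P, x) = (-1 + x)*5 = -5 + 5*x)
q(X) = 3 + 2*X**2 (q(X) = 3 + X*(X + X) = 3 + X*(2*X) = 3 + 2*X**2)
K = 2*sqrt(29874)/39 (K = sqrt(76 + (-150 + (-5 + 5*(-9)))/(-179 + (3 + 2*7**2))) = sqrt(76 + (-150 + (-5 - 45))/(-179 + (3 + 2*49))) = sqrt(76 + (-150 - 50)/(-179 + (3 + 98))) = sqrt(76 - 200/(-179 + 101)) = sqrt(76 - 200/(-78)) = sqrt(76 - 200*(-1/78)) = sqrt(76 + 100/39) = sqrt(3064/39) = 2*sqrt(29874)/39 ≈ 8.8636)
-K = -2*sqrt(29874)/39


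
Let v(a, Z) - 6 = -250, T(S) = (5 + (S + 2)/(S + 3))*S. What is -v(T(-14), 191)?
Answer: 244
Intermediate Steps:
T(S) = S*(5 + (2 + S)/(3 + S)) (T(S) = (5 + (2 + S)/(3 + S))*S = S*(5 + (2 + S)/(3 + S)))
v(a, Z) = -244 (v(a, Z) = 6 - 250 = -244)
-v(T(-14), 191) = -1*(-244) = 244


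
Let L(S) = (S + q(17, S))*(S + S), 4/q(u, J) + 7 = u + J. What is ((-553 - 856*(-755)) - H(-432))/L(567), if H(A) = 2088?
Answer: 371379703/371002842 ≈ 1.0010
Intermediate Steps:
q(u, J) = 4/(-7 + J + u) (q(u, J) = 4/(-7 + (u + J)) = 4/(-7 + (J + u)) = 4/(-7 + J + u))
L(S) = 2*S*(S + 4/(10 + S)) (L(S) = (S + 4/(-7 + S + 17))*(S + S) = (S + 4/(10 + S))*(2*S) = 2*S*(S + 4/(10 + S)))
((-553 - 856*(-755)) - H(-432))/L(567) = ((-553 - 856*(-755)) - 1*2088)/((2*567*(4 + 567*(10 + 567))/(10 + 567))) = ((-553 + 646280) - 2088)/((2*567*(4 + 567*577)/577)) = (645727 - 2088)/((2*567*(1/577)*(4 + 327159))) = 643639/((2*567*(1/577)*327163)) = 643639/(371002842/577) = 643639*(577/371002842) = 371379703/371002842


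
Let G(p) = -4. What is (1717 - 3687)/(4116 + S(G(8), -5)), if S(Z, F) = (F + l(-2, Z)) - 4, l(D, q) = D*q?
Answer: -394/823 ≈ -0.47874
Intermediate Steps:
S(Z, F) = -4 + F - 2*Z (S(Z, F) = (F - 2*Z) - 4 = -4 + F - 2*Z)
(1717 - 3687)/(4116 + S(G(8), -5)) = (1717 - 3687)/(4116 + (-4 - 5 - 2*(-4))) = -1970/(4116 + (-4 - 5 + 8)) = -1970/(4116 - 1) = -1970/4115 = -1970*1/4115 = -394/823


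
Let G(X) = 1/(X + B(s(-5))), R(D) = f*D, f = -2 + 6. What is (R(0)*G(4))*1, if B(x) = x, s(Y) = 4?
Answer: 0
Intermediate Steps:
f = 4
R(D) = 4*D
G(X) = 1/(4 + X) (G(X) = 1/(X + 4) = 1/(4 + X))
(R(0)*G(4))*1 = ((4*0)/(4 + 4))*1 = (0/8)*1 = (0*(⅛))*1 = 0*1 = 0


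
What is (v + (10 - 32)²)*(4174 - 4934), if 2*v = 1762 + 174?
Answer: -1103520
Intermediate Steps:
v = 968 (v = (1762 + 174)/2 = (½)*1936 = 968)
(v + (10 - 32)²)*(4174 - 4934) = (968 + (10 - 32)²)*(4174 - 4934) = (968 + (-22)²)*(-760) = (968 + 484)*(-760) = 1452*(-760) = -1103520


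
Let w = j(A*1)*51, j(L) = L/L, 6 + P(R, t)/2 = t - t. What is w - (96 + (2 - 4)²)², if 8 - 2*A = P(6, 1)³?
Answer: -9949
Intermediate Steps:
P(R, t) = -12 (P(R, t) = -12 + 2*(t - t) = -12 + 2*0 = -12 + 0 = -12)
A = 868 (A = 4 - ½*(-12)³ = 4 - ½*(-1728) = 4 + 864 = 868)
j(L) = 1
w = 51 (w = 1*51 = 51)
w - (96 + (2 - 4)²)² = 51 - (96 + (2 - 4)²)² = 51 - (96 + (-2)²)² = 51 - (96 + 4)² = 51 - 1*100² = 51 - 1*10000 = 51 - 10000 = -9949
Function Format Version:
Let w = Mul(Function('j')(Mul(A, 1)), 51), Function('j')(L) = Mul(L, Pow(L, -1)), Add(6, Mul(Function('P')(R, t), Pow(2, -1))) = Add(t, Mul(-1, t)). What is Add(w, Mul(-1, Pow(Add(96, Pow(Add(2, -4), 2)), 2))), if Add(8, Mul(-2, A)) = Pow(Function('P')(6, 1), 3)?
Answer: -9949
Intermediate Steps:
Function('P')(R, t) = -12 (Function('P')(R, t) = Add(-12, Mul(2, Add(t, Mul(-1, t)))) = Add(-12, Mul(2, 0)) = Add(-12, 0) = -12)
A = 868 (A = Add(4, Mul(Rational(-1, 2), Pow(-12, 3))) = Add(4, Mul(Rational(-1, 2), -1728)) = Add(4, 864) = 868)
Function('j')(L) = 1
w = 51 (w = Mul(1, 51) = 51)
Add(w, Mul(-1, Pow(Add(96, Pow(Add(2, -4), 2)), 2))) = Add(51, Mul(-1, Pow(Add(96, Pow(Add(2, -4), 2)), 2))) = Add(51, Mul(-1, Pow(Add(96, Pow(-2, 2)), 2))) = Add(51, Mul(-1, Pow(Add(96, 4), 2))) = Add(51, Mul(-1, Pow(100, 2))) = Add(51, Mul(-1, 10000)) = Add(51, -10000) = -9949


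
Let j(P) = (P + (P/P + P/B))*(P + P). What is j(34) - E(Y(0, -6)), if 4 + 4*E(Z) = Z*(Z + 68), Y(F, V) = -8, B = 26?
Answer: 33669/13 ≈ 2589.9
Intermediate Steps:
E(Z) = -1 + Z*(68 + Z)/4 (E(Z) = -1 + (Z*(Z + 68))/4 = -1 + (Z*(68 + Z))/4 = -1 + Z*(68 + Z)/4)
j(P) = 2*P*(1 + 27*P/26) (j(P) = (P + (P/P + P/26))*(P + P) = (P + (1 + P*(1/26)))*(2*P) = (P + (1 + P/26))*(2*P) = (1 + 27*P/26)*(2*P) = 2*P*(1 + 27*P/26))
j(34) - E(Y(0, -6)) = (1/13)*34*(26 + 27*34) - (-1 + 17*(-8) + (¼)*(-8)²) = (1/13)*34*(26 + 918) - (-1 - 136 + (¼)*64) = (1/13)*34*944 - (-1 - 136 + 16) = 32096/13 - 1*(-121) = 32096/13 + 121 = 33669/13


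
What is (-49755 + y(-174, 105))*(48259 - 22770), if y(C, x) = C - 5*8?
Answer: -1273659841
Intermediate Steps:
y(C, x) = -40 + C (y(C, x) = C - 40 = -40 + C)
(-49755 + y(-174, 105))*(48259 - 22770) = (-49755 + (-40 - 174))*(48259 - 22770) = (-49755 - 214)*25489 = -49969*25489 = -1273659841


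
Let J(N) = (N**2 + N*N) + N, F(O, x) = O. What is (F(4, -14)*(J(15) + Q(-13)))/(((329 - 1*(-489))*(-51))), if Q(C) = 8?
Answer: -946/20859 ≈ -0.045352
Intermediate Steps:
J(N) = N + 2*N**2 (J(N) = (N**2 + N**2) + N = 2*N**2 + N = N + 2*N**2)
(F(4, -14)*(J(15) + Q(-13)))/(((329 - 1*(-489))*(-51))) = (4*(15*(1 + 2*15) + 8))/(((329 - 1*(-489))*(-51))) = (4*(15*(1 + 30) + 8))/(((329 + 489)*(-51))) = (4*(15*31 + 8))/((818*(-51))) = (4*(465 + 8))/(-41718) = (4*473)*(-1/41718) = 1892*(-1/41718) = -946/20859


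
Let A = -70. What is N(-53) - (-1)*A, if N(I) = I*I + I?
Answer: 2686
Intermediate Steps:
N(I) = I + I² (N(I) = I² + I = I + I²)
N(-53) - (-1)*A = -53*(1 - 53) - (-1)*(-70) = -53*(-52) - 1*70 = 2756 - 70 = 2686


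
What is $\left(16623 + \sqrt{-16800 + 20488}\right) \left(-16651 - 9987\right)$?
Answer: $-442803474 - 53276 \sqrt{922} \approx -4.4442 \cdot 10^{8}$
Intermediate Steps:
$\left(16623 + \sqrt{-16800 + 20488}\right) \left(-16651 - 9987\right) = \left(16623 + \sqrt{3688}\right) \left(-26638\right) = \left(16623 + 2 \sqrt{922}\right) \left(-26638\right) = -442803474 - 53276 \sqrt{922}$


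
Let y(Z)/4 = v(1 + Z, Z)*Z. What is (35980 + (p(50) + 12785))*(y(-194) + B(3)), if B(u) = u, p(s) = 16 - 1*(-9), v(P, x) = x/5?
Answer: 1469154722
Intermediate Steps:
v(P, x) = x/5 (v(P, x) = x*(⅕) = x/5)
p(s) = 25 (p(s) = 16 + 9 = 25)
y(Z) = 4*Z²/5 (y(Z) = 4*((Z/5)*Z) = 4*(Z²/5) = 4*Z²/5)
(35980 + (p(50) + 12785))*(y(-194) + B(3)) = (35980 + (25 + 12785))*((⅘)*(-194)² + 3) = (35980 + 12810)*((⅘)*37636 + 3) = 48790*(150544/5 + 3) = 48790*(150559/5) = 1469154722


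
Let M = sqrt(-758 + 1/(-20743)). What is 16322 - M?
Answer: 16322 - I*sqrt(326146233885)/20743 ≈ 16322.0 - 27.532*I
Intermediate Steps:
M = I*sqrt(326146233885)/20743 (M = sqrt(-758 - 1/20743) = sqrt(-15723195/20743) = I*sqrt(326146233885)/20743 ≈ 27.532*I)
16322 - M = 16322 - I*sqrt(326146233885)/20743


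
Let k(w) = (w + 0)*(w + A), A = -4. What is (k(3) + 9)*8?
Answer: 48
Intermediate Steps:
k(w) = w*(-4 + w) (k(w) = (w + 0)*(w - 4) = w*(-4 + w))
(k(3) + 9)*8 = (3*(-4 + 3) + 9)*8 = (3*(-1) + 9)*8 = (-3 + 9)*8 = 6*8 = 48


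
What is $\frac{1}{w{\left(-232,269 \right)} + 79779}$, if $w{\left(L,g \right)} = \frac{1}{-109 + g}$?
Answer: $\frac{160}{12764641} \approx 1.2535 \cdot 10^{-5}$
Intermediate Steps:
$\frac{1}{w{\left(-232,269 \right)} + 79779} = \frac{1}{\frac{1}{-109 + 269} + 79779} = \frac{1}{\frac{1}{160} + 79779} = \frac{1}{\frac{12764641}{160}} = \frac{160}{12764641}$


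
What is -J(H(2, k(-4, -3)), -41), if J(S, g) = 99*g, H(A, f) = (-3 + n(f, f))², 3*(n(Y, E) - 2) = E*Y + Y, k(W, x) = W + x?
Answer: 4059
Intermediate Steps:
n(Y, E) = 2 + Y/3 + E*Y/3 (n(Y, E) = 2 + (E*Y + Y)/3 = 2 + (Y + E*Y)/3 = 2 + (Y/3 + E*Y/3) = 2 + Y/3 + E*Y/3)
H(A, f) = (-1 + f/3 + f²/3)² (H(A, f) = (-3 + (2 + f/3 + f*f/3))² = (-3 + (2 + f/3 + f²/3))² = (-1 + f/3 + f²/3)²)
-J(H(2, k(-4, -3)), -41) = -99*(-41) = -1*(-4059) = 4059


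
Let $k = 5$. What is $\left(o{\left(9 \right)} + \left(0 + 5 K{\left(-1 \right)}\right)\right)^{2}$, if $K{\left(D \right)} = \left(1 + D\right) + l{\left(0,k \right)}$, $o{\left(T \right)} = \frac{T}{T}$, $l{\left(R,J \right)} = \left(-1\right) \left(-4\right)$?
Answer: $441$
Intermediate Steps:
$l{\left(R,J \right)} = 4$
$o{\left(T \right)} = 1$
$K{\left(D \right)} = 5 + D$ ($K{\left(D \right)} = \left(1 + D\right) + 4 = 5 + D$)
$\left(o{\left(9 \right)} + \left(0 + 5 K{\left(-1 \right)}\right)\right)^{2} = \left(1 + \left(0 + 5 \left(5 - 1\right)\right)\right)^{2} = \left(1 + \left(0 + 5 \cdot 4\right)\right)^{2} = \left(1 + \left(0 + 20\right)\right)^{2} = \left(1 + 20\right)^{2} = 21^{2} = 441$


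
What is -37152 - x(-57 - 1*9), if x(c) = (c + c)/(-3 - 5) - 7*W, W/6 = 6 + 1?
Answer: -73749/2 ≈ -36875.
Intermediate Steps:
W = 42 (W = 6*(6 + 1) = 6*7 = 42)
x(c) = -294 - c/4 (x(c) = (c + c)/(-3 - 5) - 7*42 = (2*c)/(-8) - 294 = (2*c)*(-1/8) - 294 = -c/4 - 294 = -294 - c/4)
-37152 - x(-57 - 1*9) = -37152 - (-294 - (-57 - 1*9)/4) = -37152 - (-294 - (-57 - 9)/4) = -37152 - (-294 - 1/4*(-66)) = -37152 - (-294 + 33/2) = -37152 - 1*(-555/2) = -37152 + 555/2 = -73749/2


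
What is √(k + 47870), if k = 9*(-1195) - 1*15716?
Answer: √21399 ≈ 146.28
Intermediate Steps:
k = -26471 (k = -10755 - 15716 = -26471)
√(k + 47870) = √(-26471 + 47870) = √21399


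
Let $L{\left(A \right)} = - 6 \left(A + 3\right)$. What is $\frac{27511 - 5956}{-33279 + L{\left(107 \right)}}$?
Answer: $- \frac{2395}{3771} \approx -0.63511$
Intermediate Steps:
$L{\left(A \right)} = -18 - 6 A$ ($L{\left(A \right)} = - 6 \left(3 + A\right) = -18 - 6 A$)
$\frac{27511 - 5956}{-33279 + L{\left(107 \right)}} = \frac{27511 - 5956}{-33279 - 660} = \frac{21555}{-33279 - 660} = \frac{21555}{-33939} = 21555 \left(- \frac{1}{33939}\right) = - \frac{2395}{3771}$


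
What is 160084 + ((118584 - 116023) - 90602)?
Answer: 72043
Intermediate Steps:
160084 + ((118584 - 116023) - 90602) = 160084 + (2561 - 90602) = 160084 - 88041 = 72043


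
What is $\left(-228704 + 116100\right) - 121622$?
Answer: $-234226$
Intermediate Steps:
$\left(-228704 + 116100\right) - 121622 = -112604 - 121622 = -234226$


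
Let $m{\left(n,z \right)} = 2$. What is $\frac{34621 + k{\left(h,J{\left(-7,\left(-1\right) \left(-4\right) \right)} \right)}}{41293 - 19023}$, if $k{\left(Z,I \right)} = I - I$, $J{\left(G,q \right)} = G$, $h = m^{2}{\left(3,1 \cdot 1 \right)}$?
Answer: $\frac{34621}{22270} \approx 1.5546$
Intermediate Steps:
$h = 4$ ($h = 2^{2} = 4$)
$k{\left(Z,I \right)} = 0$
$\frac{34621 + k{\left(h,J{\left(-7,\left(-1\right) \left(-4\right) \right)} \right)}}{41293 - 19023} = \frac{34621 + 0}{41293 - 19023} = \frac{34621}{22270}$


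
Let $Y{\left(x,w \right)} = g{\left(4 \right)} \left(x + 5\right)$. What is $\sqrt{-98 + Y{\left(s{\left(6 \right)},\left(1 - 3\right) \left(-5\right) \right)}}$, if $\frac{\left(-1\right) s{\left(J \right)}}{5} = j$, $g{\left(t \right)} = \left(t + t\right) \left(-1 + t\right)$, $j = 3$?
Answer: $13 i \sqrt{2} \approx 18.385 i$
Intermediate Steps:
$g{\left(t \right)} = 2 t \left(-1 + t\right)$
$s{\left(J \right)} = -15$ ($s{\left(J \right)} = \left(-5\right) 3 = -15$)
$Y{\left(x,w \right)} = 120 + 24 x$ ($Y{\left(x,w \right)} = 2 \cdot 4 \left(-1 + 4\right) \left(x + 5\right) = 2 \cdot 4 \cdot 3 \left(5 + x\right) = 24 \left(5 + x\right) = 120 + 24 x$)
$\sqrt{-98 + Y{\left(s{\left(6 \right)},\left(1 - 3\right) \left(-5\right) \right)}} = \sqrt{-98 + \left(120 + 24 \left(-15\right)\right)} = \sqrt{-98 + \left(120 - 360\right)} = \sqrt{-98 - 240} = \sqrt{-338} = 13 i \sqrt{2}$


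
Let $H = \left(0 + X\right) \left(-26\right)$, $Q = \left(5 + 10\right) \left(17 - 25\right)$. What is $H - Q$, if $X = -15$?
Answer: $510$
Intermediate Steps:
$Q = -120$ ($Q = 15 \left(-8\right) = -120$)
$H = 390$ ($H = \left(0 - 15\right) \left(-26\right) = \left(-15\right) \left(-26\right) = 390$)
$H - Q = 390 - -120 = 390 + 120 = 510$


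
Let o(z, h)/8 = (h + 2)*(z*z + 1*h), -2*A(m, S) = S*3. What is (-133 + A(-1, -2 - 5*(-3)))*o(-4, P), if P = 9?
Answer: -335500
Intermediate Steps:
A(m, S) = -3*S/2 (A(m, S) = -S*3/2 = -3*S/2)
o(z, h) = 8*(2 + h)*(h + z²) (o(z, h) = 8*((h + 2)*(z*z + 1*h)) = 8*((2 + h)*(z² + h)) = 8*((2 + h)*(h + z²)) = 8*(2 + h)*(h + z²))
(-133 + A(-1, -2 - 5*(-3)))*o(-4, P) = (-133 - 3*(-2 - 5*(-3))/2)*(8*9² + 16*9 + 16*(-4)² + 8*9*(-4)²) = (-133 - 3*(-2 + 15)/2)*(8*81 + 144 + 16*16 + 8*9*16) = (-133 - 3/2*13)*(648 + 144 + 256 + 1152) = (-133 - 39/2)*2200 = -305/2*2200 = -335500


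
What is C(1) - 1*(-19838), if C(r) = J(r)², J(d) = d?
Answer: 19839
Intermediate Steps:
C(r) = r²
C(1) - 1*(-19838) = 1² - 1*(-19838) = 1 + 19838 = 19839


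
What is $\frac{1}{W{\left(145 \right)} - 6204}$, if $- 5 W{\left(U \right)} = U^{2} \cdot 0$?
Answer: $- \frac{1}{6204} \approx -0.00016119$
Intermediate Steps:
$W{\left(U \right)} = 0$ ($W{\left(U \right)} = - \frac{U^{2} \cdot 0}{5} = \left(- \frac{1}{5}\right) 0 = 0$)
$\frac{1}{W{\left(145 \right)} - 6204} = \frac{1}{0 - 6204} = \frac{1}{-6204} = - \frac{1}{6204}$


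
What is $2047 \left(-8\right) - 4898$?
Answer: $-21274$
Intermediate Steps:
$2047 \left(-8\right) - 4898 = -16376 - 4898 = -21274$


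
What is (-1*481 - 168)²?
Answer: 421201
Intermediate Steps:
(-1*481 - 168)² = (-481 - 168)² = (-649)² = 421201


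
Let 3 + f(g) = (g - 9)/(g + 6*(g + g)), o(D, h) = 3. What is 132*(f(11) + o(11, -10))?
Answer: 24/13 ≈ 1.8462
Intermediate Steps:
f(g) = -3 + (-9 + g)/(13*g) (f(g) = -3 + (g - 9)/(g + 6*(g + g)) = -3 + (-9 + g)/(g + 6*(2*g)) = -3 + (-9 + g)/(g + 12*g) = -3 + (-9 + g)/((13*g)) = -3 + (-9 + g)*(1/(13*g)) = -3 + (-9 + g)/(13*g))
132*(f(11) + o(11, -10)) = 132*((1/13)*(-9 - 38*11)/11 + 3) = 132*((1/13)*(1/11)*(-9 - 418) + 3) = 132*((1/13)*(1/11)*(-427) + 3) = 132*(-427/143 + 3) = 132*(2/143) = 24/13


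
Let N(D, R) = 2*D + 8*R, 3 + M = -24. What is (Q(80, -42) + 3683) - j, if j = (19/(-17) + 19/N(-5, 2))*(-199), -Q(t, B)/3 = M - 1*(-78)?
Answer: 401651/102 ≈ 3937.8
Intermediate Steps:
M = -27 (M = -3 - 24 = -27)
Q(t, B) = -153 (Q(t, B) = -3*(-27 - 1*(-78)) = -3*(-27 + 78) = -3*51 = -153)
j = -41591/102 (j = (19/(-17) + 19/(2*(-5) + 8*2))*(-199) = (19*(-1/17) + 19/(-10 + 16))*(-199) = (-19/17 + 19/6)*(-199) = (209/102)*(-199) = -41591/102 ≈ -407.75)
(Q(80, -42) + 3683) - j = (-153 + 3683) - 1*(-41591/102) = 3530 + 41591/102 = 401651/102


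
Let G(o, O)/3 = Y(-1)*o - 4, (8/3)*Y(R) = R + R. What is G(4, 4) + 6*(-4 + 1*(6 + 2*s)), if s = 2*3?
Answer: 63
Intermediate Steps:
Y(R) = 3*R/4 (Y(R) = 3*(R + R)/8 = 3*(2*R)/8 = 3*R/4)
s = 6
G(o, O) = -12 - 9*o/4 (G(o, O) = 3*(((¾)*(-1))*o - 4) = 3*(-3*o/4 - 4) = 3*(-4 - 3*o/4) = -12 - 9*o/4)
G(4, 4) + 6*(-4 + 1*(6 + 2*s)) = (-12 - 9/4*4) + 6*(-4 + 1*(6 + 2*6)) = (-12 - 9) + 6*(-4 + 1*(6 + 12)) = -21 + 6*(-4 + 1*18) = -21 + 6*(-4 + 18) = -21 + 6*14 = -21 + 84 = 63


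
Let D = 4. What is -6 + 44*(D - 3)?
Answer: 38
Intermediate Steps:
-6 + 44*(D - 3) = -6 + 44*(4 - 3) = -6 + 44*1 = -6 + 44 = 38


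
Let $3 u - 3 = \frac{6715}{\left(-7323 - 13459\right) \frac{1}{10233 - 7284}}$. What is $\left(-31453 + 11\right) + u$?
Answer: $- \frac{660007707}{20782} \approx -31759.0$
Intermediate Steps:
$u = - \frac{6580063}{20782}$ ($u = 1 + \frac{6715 \frac{1}{\left(-7323 - 13459\right) \frac{1}{10233 - 7284}}}{3} = 1 + \frac{6715 \frac{1}{\left(-20782\right) \frac{1}{2949}}}{3} = 1 + \frac{6715 \frac{1}{- \frac{20782}{2949}}}{3} = 1 + \frac{6715 \left(- \frac{2949}{20782}\right)}{3} = 1 + \frac{1}{3} \left(- \frac{19802535}{20782}\right) = 1 - \frac{6600845}{20782} = - \frac{6580063}{20782} \approx -316.62$)
$\left(-31453 + 11\right) + u = \left(-31453 + 11\right) - \frac{6580063}{20782} = -31442 - \frac{6580063}{20782} = - \frac{660007707}{20782}$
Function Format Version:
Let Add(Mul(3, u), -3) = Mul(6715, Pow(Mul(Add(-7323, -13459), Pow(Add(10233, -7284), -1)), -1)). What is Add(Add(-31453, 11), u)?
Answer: Rational(-660007707, 20782) ≈ -31759.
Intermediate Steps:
u = Rational(-6580063, 20782) (u = Add(1, Mul(Rational(1, 3), Mul(6715, Pow(Mul(Add(-7323, -13459), Pow(Add(10233, -7284), -1)), -1)))) = Add(1, Mul(Rational(1, 3), Mul(6715, Pow(Mul(-20782, Pow(2949, -1)), -1)))) = Add(1, Mul(Rational(1, 3), Mul(6715, Pow(Mul(-20782, Rational(1, 2949)), -1)))) = Add(1, Mul(Rational(1, 3), Mul(6715, Pow(Rational(-20782, 2949), -1)))) = Add(1, Mul(Rational(1, 3), Mul(6715, Rational(-2949, 20782)))) = Add(1, Mul(Rational(1, 3), Rational(-19802535, 20782))) = Add(1, Rational(-6600845, 20782)) = Rational(-6580063, 20782) ≈ -316.62)
Add(Add(-31453, 11), u) = Add(Add(-31453, 11), Rational(-6580063, 20782)) = Add(-31442, Rational(-6580063, 20782)) = Rational(-660007707, 20782)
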